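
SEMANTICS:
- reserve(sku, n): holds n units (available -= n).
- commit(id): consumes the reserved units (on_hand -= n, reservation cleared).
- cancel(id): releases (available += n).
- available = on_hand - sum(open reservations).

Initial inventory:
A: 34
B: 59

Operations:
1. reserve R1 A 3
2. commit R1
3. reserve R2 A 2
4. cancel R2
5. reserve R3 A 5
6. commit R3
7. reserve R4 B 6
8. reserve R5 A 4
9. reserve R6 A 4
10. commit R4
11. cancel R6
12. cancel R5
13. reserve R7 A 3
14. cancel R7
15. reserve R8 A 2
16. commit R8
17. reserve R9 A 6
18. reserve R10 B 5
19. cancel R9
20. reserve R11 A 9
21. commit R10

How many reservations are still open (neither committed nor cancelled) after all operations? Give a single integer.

Answer: 1

Derivation:
Step 1: reserve R1 A 3 -> on_hand[A=34 B=59] avail[A=31 B=59] open={R1}
Step 2: commit R1 -> on_hand[A=31 B=59] avail[A=31 B=59] open={}
Step 3: reserve R2 A 2 -> on_hand[A=31 B=59] avail[A=29 B=59] open={R2}
Step 4: cancel R2 -> on_hand[A=31 B=59] avail[A=31 B=59] open={}
Step 5: reserve R3 A 5 -> on_hand[A=31 B=59] avail[A=26 B=59] open={R3}
Step 6: commit R3 -> on_hand[A=26 B=59] avail[A=26 B=59] open={}
Step 7: reserve R4 B 6 -> on_hand[A=26 B=59] avail[A=26 B=53] open={R4}
Step 8: reserve R5 A 4 -> on_hand[A=26 B=59] avail[A=22 B=53] open={R4,R5}
Step 9: reserve R6 A 4 -> on_hand[A=26 B=59] avail[A=18 B=53] open={R4,R5,R6}
Step 10: commit R4 -> on_hand[A=26 B=53] avail[A=18 B=53] open={R5,R6}
Step 11: cancel R6 -> on_hand[A=26 B=53] avail[A=22 B=53] open={R5}
Step 12: cancel R5 -> on_hand[A=26 B=53] avail[A=26 B=53] open={}
Step 13: reserve R7 A 3 -> on_hand[A=26 B=53] avail[A=23 B=53] open={R7}
Step 14: cancel R7 -> on_hand[A=26 B=53] avail[A=26 B=53] open={}
Step 15: reserve R8 A 2 -> on_hand[A=26 B=53] avail[A=24 B=53] open={R8}
Step 16: commit R8 -> on_hand[A=24 B=53] avail[A=24 B=53] open={}
Step 17: reserve R9 A 6 -> on_hand[A=24 B=53] avail[A=18 B=53] open={R9}
Step 18: reserve R10 B 5 -> on_hand[A=24 B=53] avail[A=18 B=48] open={R10,R9}
Step 19: cancel R9 -> on_hand[A=24 B=53] avail[A=24 B=48] open={R10}
Step 20: reserve R11 A 9 -> on_hand[A=24 B=53] avail[A=15 B=48] open={R10,R11}
Step 21: commit R10 -> on_hand[A=24 B=48] avail[A=15 B=48] open={R11}
Open reservations: ['R11'] -> 1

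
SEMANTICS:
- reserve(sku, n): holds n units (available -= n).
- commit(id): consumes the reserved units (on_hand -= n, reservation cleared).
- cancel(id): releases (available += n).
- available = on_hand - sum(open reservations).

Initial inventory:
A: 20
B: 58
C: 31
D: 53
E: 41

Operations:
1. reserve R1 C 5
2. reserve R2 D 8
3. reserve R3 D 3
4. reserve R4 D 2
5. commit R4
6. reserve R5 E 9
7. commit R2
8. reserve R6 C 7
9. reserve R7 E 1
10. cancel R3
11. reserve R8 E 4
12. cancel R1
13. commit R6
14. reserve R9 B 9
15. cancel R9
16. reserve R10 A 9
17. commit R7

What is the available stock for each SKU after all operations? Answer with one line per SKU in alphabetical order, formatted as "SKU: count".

Answer: A: 11
B: 58
C: 24
D: 43
E: 27

Derivation:
Step 1: reserve R1 C 5 -> on_hand[A=20 B=58 C=31 D=53 E=41] avail[A=20 B=58 C=26 D=53 E=41] open={R1}
Step 2: reserve R2 D 8 -> on_hand[A=20 B=58 C=31 D=53 E=41] avail[A=20 B=58 C=26 D=45 E=41] open={R1,R2}
Step 3: reserve R3 D 3 -> on_hand[A=20 B=58 C=31 D=53 E=41] avail[A=20 B=58 C=26 D=42 E=41] open={R1,R2,R3}
Step 4: reserve R4 D 2 -> on_hand[A=20 B=58 C=31 D=53 E=41] avail[A=20 B=58 C=26 D=40 E=41] open={R1,R2,R3,R4}
Step 5: commit R4 -> on_hand[A=20 B=58 C=31 D=51 E=41] avail[A=20 B=58 C=26 D=40 E=41] open={R1,R2,R3}
Step 6: reserve R5 E 9 -> on_hand[A=20 B=58 C=31 D=51 E=41] avail[A=20 B=58 C=26 D=40 E=32] open={R1,R2,R3,R5}
Step 7: commit R2 -> on_hand[A=20 B=58 C=31 D=43 E=41] avail[A=20 B=58 C=26 D=40 E=32] open={R1,R3,R5}
Step 8: reserve R6 C 7 -> on_hand[A=20 B=58 C=31 D=43 E=41] avail[A=20 B=58 C=19 D=40 E=32] open={R1,R3,R5,R6}
Step 9: reserve R7 E 1 -> on_hand[A=20 B=58 C=31 D=43 E=41] avail[A=20 B=58 C=19 D=40 E=31] open={R1,R3,R5,R6,R7}
Step 10: cancel R3 -> on_hand[A=20 B=58 C=31 D=43 E=41] avail[A=20 B=58 C=19 D=43 E=31] open={R1,R5,R6,R7}
Step 11: reserve R8 E 4 -> on_hand[A=20 B=58 C=31 D=43 E=41] avail[A=20 B=58 C=19 D=43 E=27] open={R1,R5,R6,R7,R8}
Step 12: cancel R1 -> on_hand[A=20 B=58 C=31 D=43 E=41] avail[A=20 B=58 C=24 D=43 E=27] open={R5,R6,R7,R8}
Step 13: commit R6 -> on_hand[A=20 B=58 C=24 D=43 E=41] avail[A=20 B=58 C=24 D=43 E=27] open={R5,R7,R8}
Step 14: reserve R9 B 9 -> on_hand[A=20 B=58 C=24 D=43 E=41] avail[A=20 B=49 C=24 D=43 E=27] open={R5,R7,R8,R9}
Step 15: cancel R9 -> on_hand[A=20 B=58 C=24 D=43 E=41] avail[A=20 B=58 C=24 D=43 E=27] open={R5,R7,R8}
Step 16: reserve R10 A 9 -> on_hand[A=20 B=58 C=24 D=43 E=41] avail[A=11 B=58 C=24 D=43 E=27] open={R10,R5,R7,R8}
Step 17: commit R7 -> on_hand[A=20 B=58 C=24 D=43 E=40] avail[A=11 B=58 C=24 D=43 E=27] open={R10,R5,R8}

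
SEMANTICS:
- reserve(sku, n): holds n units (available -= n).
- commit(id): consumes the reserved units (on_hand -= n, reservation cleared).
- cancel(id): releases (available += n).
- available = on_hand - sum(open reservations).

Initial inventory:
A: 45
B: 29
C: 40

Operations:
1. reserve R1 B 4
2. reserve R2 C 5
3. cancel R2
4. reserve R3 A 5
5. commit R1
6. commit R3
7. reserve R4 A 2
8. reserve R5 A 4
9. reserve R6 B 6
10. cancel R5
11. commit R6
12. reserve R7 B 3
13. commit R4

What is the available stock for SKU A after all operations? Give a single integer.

Step 1: reserve R1 B 4 -> on_hand[A=45 B=29 C=40] avail[A=45 B=25 C=40] open={R1}
Step 2: reserve R2 C 5 -> on_hand[A=45 B=29 C=40] avail[A=45 B=25 C=35] open={R1,R2}
Step 3: cancel R2 -> on_hand[A=45 B=29 C=40] avail[A=45 B=25 C=40] open={R1}
Step 4: reserve R3 A 5 -> on_hand[A=45 B=29 C=40] avail[A=40 B=25 C=40] open={R1,R3}
Step 5: commit R1 -> on_hand[A=45 B=25 C=40] avail[A=40 B=25 C=40] open={R3}
Step 6: commit R3 -> on_hand[A=40 B=25 C=40] avail[A=40 B=25 C=40] open={}
Step 7: reserve R4 A 2 -> on_hand[A=40 B=25 C=40] avail[A=38 B=25 C=40] open={R4}
Step 8: reserve R5 A 4 -> on_hand[A=40 B=25 C=40] avail[A=34 B=25 C=40] open={R4,R5}
Step 9: reserve R6 B 6 -> on_hand[A=40 B=25 C=40] avail[A=34 B=19 C=40] open={R4,R5,R6}
Step 10: cancel R5 -> on_hand[A=40 B=25 C=40] avail[A=38 B=19 C=40] open={R4,R6}
Step 11: commit R6 -> on_hand[A=40 B=19 C=40] avail[A=38 B=19 C=40] open={R4}
Step 12: reserve R7 B 3 -> on_hand[A=40 B=19 C=40] avail[A=38 B=16 C=40] open={R4,R7}
Step 13: commit R4 -> on_hand[A=38 B=19 C=40] avail[A=38 B=16 C=40] open={R7}
Final available[A] = 38

Answer: 38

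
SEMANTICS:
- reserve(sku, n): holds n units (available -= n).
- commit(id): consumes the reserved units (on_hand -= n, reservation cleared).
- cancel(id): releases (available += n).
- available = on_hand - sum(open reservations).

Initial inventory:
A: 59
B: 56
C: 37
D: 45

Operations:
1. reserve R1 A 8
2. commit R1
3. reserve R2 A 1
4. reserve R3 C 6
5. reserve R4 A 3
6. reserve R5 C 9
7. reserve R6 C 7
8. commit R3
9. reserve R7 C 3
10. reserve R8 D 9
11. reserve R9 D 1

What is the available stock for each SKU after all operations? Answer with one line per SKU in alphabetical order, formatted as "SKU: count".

Answer: A: 47
B: 56
C: 12
D: 35

Derivation:
Step 1: reserve R1 A 8 -> on_hand[A=59 B=56 C=37 D=45] avail[A=51 B=56 C=37 D=45] open={R1}
Step 2: commit R1 -> on_hand[A=51 B=56 C=37 D=45] avail[A=51 B=56 C=37 D=45] open={}
Step 3: reserve R2 A 1 -> on_hand[A=51 B=56 C=37 D=45] avail[A=50 B=56 C=37 D=45] open={R2}
Step 4: reserve R3 C 6 -> on_hand[A=51 B=56 C=37 D=45] avail[A=50 B=56 C=31 D=45] open={R2,R3}
Step 5: reserve R4 A 3 -> on_hand[A=51 B=56 C=37 D=45] avail[A=47 B=56 C=31 D=45] open={R2,R3,R4}
Step 6: reserve R5 C 9 -> on_hand[A=51 B=56 C=37 D=45] avail[A=47 B=56 C=22 D=45] open={R2,R3,R4,R5}
Step 7: reserve R6 C 7 -> on_hand[A=51 B=56 C=37 D=45] avail[A=47 B=56 C=15 D=45] open={R2,R3,R4,R5,R6}
Step 8: commit R3 -> on_hand[A=51 B=56 C=31 D=45] avail[A=47 B=56 C=15 D=45] open={R2,R4,R5,R6}
Step 9: reserve R7 C 3 -> on_hand[A=51 B=56 C=31 D=45] avail[A=47 B=56 C=12 D=45] open={R2,R4,R5,R6,R7}
Step 10: reserve R8 D 9 -> on_hand[A=51 B=56 C=31 D=45] avail[A=47 B=56 C=12 D=36] open={R2,R4,R5,R6,R7,R8}
Step 11: reserve R9 D 1 -> on_hand[A=51 B=56 C=31 D=45] avail[A=47 B=56 C=12 D=35] open={R2,R4,R5,R6,R7,R8,R9}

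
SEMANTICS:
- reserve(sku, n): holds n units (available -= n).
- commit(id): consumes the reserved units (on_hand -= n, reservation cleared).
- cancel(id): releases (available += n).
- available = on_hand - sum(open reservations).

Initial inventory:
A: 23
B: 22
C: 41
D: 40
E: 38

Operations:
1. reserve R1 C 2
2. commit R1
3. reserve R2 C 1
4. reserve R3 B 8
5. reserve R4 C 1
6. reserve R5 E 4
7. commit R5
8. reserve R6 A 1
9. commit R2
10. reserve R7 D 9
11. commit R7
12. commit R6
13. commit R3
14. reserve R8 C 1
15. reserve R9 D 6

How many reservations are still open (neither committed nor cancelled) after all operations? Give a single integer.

Answer: 3

Derivation:
Step 1: reserve R1 C 2 -> on_hand[A=23 B=22 C=41 D=40 E=38] avail[A=23 B=22 C=39 D=40 E=38] open={R1}
Step 2: commit R1 -> on_hand[A=23 B=22 C=39 D=40 E=38] avail[A=23 B=22 C=39 D=40 E=38] open={}
Step 3: reserve R2 C 1 -> on_hand[A=23 B=22 C=39 D=40 E=38] avail[A=23 B=22 C=38 D=40 E=38] open={R2}
Step 4: reserve R3 B 8 -> on_hand[A=23 B=22 C=39 D=40 E=38] avail[A=23 B=14 C=38 D=40 E=38] open={R2,R3}
Step 5: reserve R4 C 1 -> on_hand[A=23 B=22 C=39 D=40 E=38] avail[A=23 B=14 C=37 D=40 E=38] open={R2,R3,R4}
Step 6: reserve R5 E 4 -> on_hand[A=23 B=22 C=39 D=40 E=38] avail[A=23 B=14 C=37 D=40 E=34] open={R2,R3,R4,R5}
Step 7: commit R5 -> on_hand[A=23 B=22 C=39 D=40 E=34] avail[A=23 B=14 C=37 D=40 E=34] open={R2,R3,R4}
Step 8: reserve R6 A 1 -> on_hand[A=23 B=22 C=39 D=40 E=34] avail[A=22 B=14 C=37 D=40 E=34] open={R2,R3,R4,R6}
Step 9: commit R2 -> on_hand[A=23 B=22 C=38 D=40 E=34] avail[A=22 B=14 C=37 D=40 E=34] open={R3,R4,R6}
Step 10: reserve R7 D 9 -> on_hand[A=23 B=22 C=38 D=40 E=34] avail[A=22 B=14 C=37 D=31 E=34] open={R3,R4,R6,R7}
Step 11: commit R7 -> on_hand[A=23 B=22 C=38 D=31 E=34] avail[A=22 B=14 C=37 D=31 E=34] open={R3,R4,R6}
Step 12: commit R6 -> on_hand[A=22 B=22 C=38 D=31 E=34] avail[A=22 B=14 C=37 D=31 E=34] open={R3,R4}
Step 13: commit R3 -> on_hand[A=22 B=14 C=38 D=31 E=34] avail[A=22 B=14 C=37 D=31 E=34] open={R4}
Step 14: reserve R8 C 1 -> on_hand[A=22 B=14 C=38 D=31 E=34] avail[A=22 B=14 C=36 D=31 E=34] open={R4,R8}
Step 15: reserve R9 D 6 -> on_hand[A=22 B=14 C=38 D=31 E=34] avail[A=22 B=14 C=36 D=25 E=34] open={R4,R8,R9}
Open reservations: ['R4', 'R8', 'R9'] -> 3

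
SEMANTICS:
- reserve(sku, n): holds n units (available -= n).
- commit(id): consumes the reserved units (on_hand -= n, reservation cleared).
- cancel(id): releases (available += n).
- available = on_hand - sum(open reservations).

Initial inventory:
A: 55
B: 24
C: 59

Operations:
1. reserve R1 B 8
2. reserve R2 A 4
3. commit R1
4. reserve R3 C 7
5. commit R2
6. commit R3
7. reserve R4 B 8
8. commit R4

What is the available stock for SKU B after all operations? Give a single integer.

Step 1: reserve R1 B 8 -> on_hand[A=55 B=24 C=59] avail[A=55 B=16 C=59] open={R1}
Step 2: reserve R2 A 4 -> on_hand[A=55 B=24 C=59] avail[A=51 B=16 C=59] open={R1,R2}
Step 3: commit R1 -> on_hand[A=55 B=16 C=59] avail[A=51 B=16 C=59] open={R2}
Step 4: reserve R3 C 7 -> on_hand[A=55 B=16 C=59] avail[A=51 B=16 C=52] open={R2,R3}
Step 5: commit R2 -> on_hand[A=51 B=16 C=59] avail[A=51 B=16 C=52] open={R3}
Step 6: commit R3 -> on_hand[A=51 B=16 C=52] avail[A=51 B=16 C=52] open={}
Step 7: reserve R4 B 8 -> on_hand[A=51 B=16 C=52] avail[A=51 B=8 C=52] open={R4}
Step 8: commit R4 -> on_hand[A=51 B=8 C=52] avail[A=51 B=8 C=52] open={}
Final available[B] = 8

Answer: 8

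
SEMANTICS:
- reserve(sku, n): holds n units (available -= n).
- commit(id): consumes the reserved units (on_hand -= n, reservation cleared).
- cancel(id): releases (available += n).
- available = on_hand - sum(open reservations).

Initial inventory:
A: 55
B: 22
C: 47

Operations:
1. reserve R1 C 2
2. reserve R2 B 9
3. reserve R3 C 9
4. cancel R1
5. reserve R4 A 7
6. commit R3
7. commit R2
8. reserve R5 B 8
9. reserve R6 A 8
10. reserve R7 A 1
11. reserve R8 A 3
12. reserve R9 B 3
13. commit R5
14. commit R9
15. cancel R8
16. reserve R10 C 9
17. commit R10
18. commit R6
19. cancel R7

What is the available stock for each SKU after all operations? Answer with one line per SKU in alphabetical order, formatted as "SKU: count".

Answer: A: 40
B: 2
C: 29

Derivation:
Step 1: reserve R1 C 2 -> on_hand[A=55 B=22 C=47] avail[A=55 B=22 C=45] open={R1}
Step 2: reserve R2 B 9 -> on_hand[A=55 B=22 C=47] avail[A=55 B=13 C=45] open={R1,R2}
Step 3: reserve R3 C 9 -> on_hand[A=55 B=22 C=47] avail[A=55 B=13 C=36] open={R1,R2,R3}
Step 4: cancel R1 -> on_hand[A=55 B=22 C=47] avail[A=55 B=13 C=38] open={R2,R3}
Step 5: reserve R4 A 7 -> on_hand[A=55 B=22 C=47] avail[A=48 B=13 C=38] open={R2,R3,R4}
Step 6: commit R3 -> on_hand[A=55 B=22 C=38] avail[A=48 B=13 C=38] open={R2,R4}
Step 7: commit R2 -> on_hand[A=55 B=13 C=38] avail[A=48 B=13 C=38] open={R4}
Step 8: reserve R5 B 8 -> on_hand[A=55 B=13 C=38] avail[A=48 B=5 C=38] open={R4,R5}
Step 9: reserve R6 A 8 -> on_hand[A=55 B=13 C=38] avail[A=40 B=5 C=38] open={R4,R5,R6}
Step 10: reserve R7 A 1 -> on_hand[A=55 B=13 C=38] avail[A=39 B=5 C=38] open={R4,R5,R6,R7}
Step 11: reserve R8 A 3 -> on_hand[A=55 B=13 C=38] avail[A=36 B=5 C=38] open={R4,R5,R6,R7,R8}
Step 12: reserve R9 B 3 -> on_hand[A=55 B=13 C=38] avail[A=36 B=2 C=38] open={R4,R5,R6,R7,R8,R9}
Step 13: commit R5 -> on_hand[A=55 B=5 C=38] avail[A=36 B=2 C=38] open={R4,R6,R7,R8,R9}
Step 14: commit R9 -> on_hand[A=55 B=2 C=38] avail[A=36 B=2 C=38] open={R4,R6,R7,R8}
Step 15: cancel R8 -> on_hand[A=55 B=2 C=38] avail[A=39 B=2 C=38] open={R4,R6,R7}
Step 16: reserve R10 C 9 -> on_hand[A=55 B=2 C=38] avail[A=39 B=2 C=29] open={R10,R4,R6,R7}
Step 17: commit R10 -> on_hand[A=55 B=2 C=29] avail[A=39 B=2 C=29] open={R4,R6,R7}
Step 18: commit R6 -> on_hand[A=47 B=2 C=29] avail[A=39 B=2 C=29] open={R4,R7}
Step 19: cancel R7 -> on_hand[A=47 B=2 C=29] avail[A=40 B=2 C=29] open={R4}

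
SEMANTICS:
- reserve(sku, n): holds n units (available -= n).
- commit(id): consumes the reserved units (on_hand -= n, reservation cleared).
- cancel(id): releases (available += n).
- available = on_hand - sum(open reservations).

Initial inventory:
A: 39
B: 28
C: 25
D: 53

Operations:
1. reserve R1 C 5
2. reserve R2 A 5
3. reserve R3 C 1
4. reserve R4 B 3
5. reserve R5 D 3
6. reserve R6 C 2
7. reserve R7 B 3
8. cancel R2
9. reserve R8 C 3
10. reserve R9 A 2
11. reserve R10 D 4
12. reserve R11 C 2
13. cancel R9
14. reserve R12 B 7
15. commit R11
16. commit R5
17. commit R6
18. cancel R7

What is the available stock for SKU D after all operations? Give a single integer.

Step 1: reserve R1 C 5 -> on_hand[A=39 B=28 C=25 D=53] avail[A=39 B=28 C=20 D=53] open={R1}
Step 2: reserve R2 A 5 -> on_hand[A=39 B=28 C=25 D=53] avail[A=34 B=28 C=20 D=53] open={R1,R2}
Step 3: reserve R3 C 1 -> on_hand[A=39 B=28 C=25 D=53] avail[A=34 B=28 C=19 D=53] open={R1,R2,R3}
Step 4: reserve R4 B 3 -> on_hand[A=39 B=28 C=25 D=53] avail[A=34 B=25 C=19 D=53] open={R1,R2,R3,R4}
Step 5: reserve R5 D 3 -> on_hand[A=39 B=28 C=25 D=53] avail[A=34 B=25 C=19 D=50] open={R1,R2,R3,R4,R5}
Step 6: reserve R6 C 2 -> on_hand[A=39 B=28 C=25 D=53] avail[A=34 B=25 C=17 D=50] open={R1,R2,R3,R4,R5,R6}
Step 7: reserve R7 B 3 -> on_hand[A=39 B=28 C=25 D=53] avail[A=34 B=22 C=17 D=50] open={R1,R2,R3,R4,R5,R6,R7}
Step 8: cancel R2 -> on_hand[A=39 B=28 C=25 D=53] avail[A=39 B=22 C=17 D=50] open={R1,R3,R4,R5,R6,R7}
Step 9: reserve R8 C 3 -> on_hand[A=39 B=28 C=25 D=53] avail[A=39 B=22 C=14 D=50] open={R1,R3,R4,R5,R6,R7,R8}
Step 10: reserve R9 A 2 -> on_hand[A=39 B=28 C=25 D=53] avail[A=37 B=22 C=14 D=50] open={R1,R3,R4,R5,R6,R7,R8,R9}
Step 11: reserve R10 D 4 -> on_hand[A=39 B=28 C=25 D=53] avail[A=37 B=22 C=14 D=46] open={R1,R10,R3,R4,R5,R6,R7,R8,R9}
Step 12: reserve R11 C 2 -> on_hand[A=39 B=28 C=25 D=53] avail[A=37 B=22 C=12 D=46] open={R1,R10,R11,R3,R4,R5,R6,R7,R8,R9}
Step 13: cancel R9 -> on_hand[A=39 B=28 C=25 D=53] avail[A=39 B=22 C=12 D=46] open={R1,R10,R11,R3,R4,R5,R6,R7,R8}
Step 14: reserve R12 B 7 -> on_hand[A=39 B=28 C=25 D=53] avail[A=39 B=15 C=12 D=46] open={R1,R10,R11,R12,R3,R4,R5,R6,R7,R8}
Step 15: commit R11 -> on_hand[A=39 B=28 C=23 D=53] avail[A=39 B=15 C=12 D=46] open={R1,R10,R12,R3,R4,R5,R6,R7,R8}
Step 16: commit R5 -> on_hand[A=39 B=28 C=23 D=50] avail[A=39 B=15 C=12 D=46] open={R1,R10,R12,R3,R4,R6,R7,R8}
Step 17: commit R6 -> on_hand[A=39 B=28 C=21 D=50] avail[A=39 B=15 C=12 D=46] open={R1,R10,R12,R3,R4,R7,R8}
Step 18: cancel R7 -> on_hand[A=39 B=28 C=21 D=50] avail[A=39 B=18 C=12 D=46] open={R1,R10,R12,R3,R4,R8}
Final available[D] = 46

Answer: 46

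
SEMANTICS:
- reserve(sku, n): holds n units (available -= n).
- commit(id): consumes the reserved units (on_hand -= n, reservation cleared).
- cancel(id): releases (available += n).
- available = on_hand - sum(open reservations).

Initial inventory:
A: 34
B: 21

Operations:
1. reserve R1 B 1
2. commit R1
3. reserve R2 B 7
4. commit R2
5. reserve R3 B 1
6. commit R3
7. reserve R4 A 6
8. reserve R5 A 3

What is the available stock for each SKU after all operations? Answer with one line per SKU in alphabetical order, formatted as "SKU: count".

Step 1: reserve R1 B 1 -> on_hand[A=34 B=21] avail[A=34 B=20] open={R1}
Step 2: commit R1 -> on_hand[A=34 B=20] avail[A=34 B=20] open={}
Step 3: reserve R2 B 7 -> on_hand[A=34 B=20] avail[A=34 B=13] open={R2}
Step 4: commit R2 -> on_hand[A=34 B=13] avail[A=34 B=13] open={}
Step 5: reserve R3 B 1 -> on_hand[A=34 B=13] avail[A=34 B=12] open={R3}
Step 6: commit R3 -> on_hand[A=34 B=12] avail[A=34 B=12] open={}
Step 7: reserve R4 A 6 -> on_hand[A=34 B=12] avail[A=28 B=12] open={R4}
Step 8: reserve R5 A 3 -> on_hand[A=34 B=12] avail[A=25 B=12] open={R4,R5}

Answer: A: 25
B: 12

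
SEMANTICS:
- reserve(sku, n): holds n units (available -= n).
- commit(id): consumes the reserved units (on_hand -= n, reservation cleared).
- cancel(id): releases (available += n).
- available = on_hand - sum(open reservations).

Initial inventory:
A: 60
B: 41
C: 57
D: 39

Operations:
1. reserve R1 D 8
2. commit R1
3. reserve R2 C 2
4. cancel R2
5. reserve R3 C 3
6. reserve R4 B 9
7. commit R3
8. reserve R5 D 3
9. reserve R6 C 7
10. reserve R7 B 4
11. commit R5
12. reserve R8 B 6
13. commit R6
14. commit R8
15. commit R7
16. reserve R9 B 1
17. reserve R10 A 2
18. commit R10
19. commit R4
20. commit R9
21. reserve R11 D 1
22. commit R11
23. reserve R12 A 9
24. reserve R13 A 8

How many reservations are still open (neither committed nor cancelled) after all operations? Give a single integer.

Answer: 2

Derivation:
Step 1: reserve R1 D 8 -> on_hand[A=60 B=41 C=57 D=39] avail[A=60 B=41 C=57 D=31] open={R1}
Step 2: commit R1 -> on_hand[A=60 B=41 C=57 D=31] avail[A=60 B=41 C=57 D=31] open={}
Step 3: reserve R2 C 2 -> on_hand[A=60 B=41 C=57 D=31] avail[A=60 B=41 C=55 D=31] open={R2}
Step 4: cancel R2 -> on_hand[A=60 B=41 C=57 D=31] avail[A=60 B=41 C=57 D=31] open={}
Step 5: reserve R3 C 3 -> on_hand[A=60 B=41 C=57 D=31] avail[A=60 B=41 C=54 D=31] open={R3}
Step 6: reserve R4 B 9 -> on_hand[A=60 B=41 C=57 D=31] avail[A=60 B=32 C=54 D=31] open={R3,R4}
Step 7: commit R3 -> on_hand[A=60 B=41 C=54 D=31] avail[A=60 B=32 C=54 D=31] open={R4}
Step 8: reserve R5 D 3 -> on_hand[A=60 B=41 C=54 D=31] avail[A=60 B=32 C=54 D=28] open={R4,R5}
Step 9: reserve R6 C 7 -> on_hand[A=60 B=41 C=54 D=31] avail[A=60 B=32 C=47 D=28] open={R4,R5,R6}
Step 10: reserve R7 B 4 -> on_hand[A=60 B=41 C=54 D=31] avail[A=60 B=28 C=47 D=28] open={R4,R5,R6,R7}
Step 11: commit R5 -> on_hand[A=60 B=41 C=54 D=28] avail[A=60 B=28 C=47 D=28] open={R4,R6,R7}
Step 12: reserve R8 B 6 -> on_hand[A=60 B=41 C=54 D=28] avail[A=60 B=22 C=47 D=28] open={R4,R6,R7,R8}
Step 13: commit R6 -> on_hand[A=60 B=41 C=47 D=28] avail[A=60 B=22 C=47 D=28] open={R4,R7,R8}
Step 14: commit R8 -> on_hand[A=60 B=35 C=47 D=28] avail[A=60 B=22 C=47 D=28] open={R4,R7}
Step 15: commit R7 -> on_hand[A=60 B=31 C=47 D=28] avail[A=60 B=22 C=47 D=28] open={R4}
Step 16: reserve R9 B 1 -> on_hand[A=60 B=31 C=47 D=28] avail[A=60 B=21 C=47 D=28] open={R4,R9}
Step 17: reserve R10 A 2 -> on_hand[A=60 B=31 C=47 D=28] avail[A=58 B=21 C=47 D=28] open={R10,R4,R9}
Step 18: commit R10 -> on_hand[A=58 B=31 C=47 D=28] avail[A=58 B=21 C=47 D=28] open={R4,R9}
Step 19: commit R4 -> on_hand[A=58 B=22 C=47 D=28] avail[A=58 B=21 C=47 D=28] open={R9}
Step 20: commit R9 -> on_hand[A=58 B=21 C=47 D=28] avail[A=58 B=21 C=47 D=28] open={}
Step 21: reserve R11 D 1 -> on_hand[A=58 B=21 C=47 D=28] avail[A=58 B=21 C=47 D=27] open={R11}
Step 22: commit R11 -> on_hand[A=58 B=21 C=47 D=27] avail[A=58 B=21 C=47 D=27] open={}
Step 23: reserve R12 A 9 -> on_hand[A=58 B=21 C=47 D=27] avail[A=49 B=21 C=47 D=27] open={R12}
Step 24: reserve R13 A 8 -> on_hand[A=58 B=21 C=47 D=27] avail[A=41 B=21 C=47 D=27] open={R12,R13}
Open reservations: ['R12', 'R13'] -> 2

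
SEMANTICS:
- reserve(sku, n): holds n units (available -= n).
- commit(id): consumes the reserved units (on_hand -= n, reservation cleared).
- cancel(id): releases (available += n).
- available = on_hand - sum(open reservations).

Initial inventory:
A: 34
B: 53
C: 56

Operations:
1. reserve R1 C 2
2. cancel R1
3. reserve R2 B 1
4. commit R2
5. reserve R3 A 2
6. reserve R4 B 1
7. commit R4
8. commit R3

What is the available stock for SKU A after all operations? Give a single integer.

Answer: 32

Derivation:
Step 1: reserve R1 C 2 -> on_hand[A=34 B=53 C=56] avail[A=34 B=53 C=54] open={R1}
Step 2: cancel R1 -> on_hand[A=34 B=53 C=56] avail[A=34 B=53 C=56] open={}
Step 3: reserve R2 B 1 -> on_hand[A=34 B=53 C=56] avail[A=34 B=52 C=56] open={R2}
Step 4: commit R2 -> on_hand[A=34 B=52 C=56] avail[A=34 B=52 C=56] open={}
Step 5: reserve R3 A 2 -> on_hand[A=34 B=52 C=56] avail[A=32 B=52 C=56] open={R3}
Step 6: reserve R4 B 1 -> on_hand[A=34 B=52 C=56] avail[A=32 B=51 C=56] open={R3,R4}
Step 7: commit R4 -> on_hand[A=34 B=51 C=56] avail[A=32 B=51 C=56] open={R3}
Step 8: commit R3 -> on_hand[A=32 B=51 C=56] avail[A=32 B=51 C=56] open={}
Final available[A] = 32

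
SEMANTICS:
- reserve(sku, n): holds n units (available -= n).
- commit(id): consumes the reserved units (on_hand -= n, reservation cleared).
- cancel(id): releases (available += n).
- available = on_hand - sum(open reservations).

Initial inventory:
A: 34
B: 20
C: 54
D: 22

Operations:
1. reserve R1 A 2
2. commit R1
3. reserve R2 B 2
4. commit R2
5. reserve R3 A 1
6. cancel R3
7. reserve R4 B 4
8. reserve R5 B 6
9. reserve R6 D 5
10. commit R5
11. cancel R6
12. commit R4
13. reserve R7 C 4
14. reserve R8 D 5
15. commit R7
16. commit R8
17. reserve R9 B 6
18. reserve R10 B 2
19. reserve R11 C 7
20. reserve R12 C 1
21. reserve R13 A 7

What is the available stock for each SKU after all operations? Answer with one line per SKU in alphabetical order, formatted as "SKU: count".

Step 1: reserve R1 A 2 -> on_hand[A=34 B=20 C=54 D=22] avail[A=32 B=20 C=54 D=22] open={R1}
Step 2: commit R1 -> on_hand[A=32 B=20 C=54 D=22] avail[A=32 B=20 C=54 D=22] open={}
Step 3: reserve R2 B 2 -> on_hand[A=32 B=20 C=54 D=22] avail[A=32 B=18 C=54 D=22] open={R2}
Step 4: commit R2 -> on_hand[A=32 B=18 C=54 D=22] avail[A=32 B=18 C=54 D=22] open={}
Step 5: reserve R3 A 1 -> on_hand[A=32 B=18 C=54 D=22] avail[A=31 B=18 C=54 D=22] open={R3}
Step 6: cancel R3 -> on_hand[A=32 B=18 C=54 D=22] avail[A=32 B=18 C=54 D=22] open={}
Step 7: reserve R4 B 4 -> on_hand[A=32 B=18 C=54 D=22] avail[A=32 B=14 C=54 D=22] open={R4}
Step 8: reserve R5 B 6 -> on_hand[A=32 B=18 C=54 D=22] avail[A=32 B=8 C=54 D=22] open={R4,R5}
Step 9: reserve R6 D 5 -> on_hand[A=32 B=18 C=54 D=22] avail[A=32 B=8 C=54 D=17] open={R4,R5,R6}
Step 10: commit R5 -> on_hand[A=32 B=12 C=54 D=22] avail[A=32 B=8 C=54 D=17] open={R4,R6}
Step 11: cancel R6 -> on_hand[A=32 B=12 C=54 D=22] avail[A=32 B=8 C=54 D=22] open={R4}
Step 12: commit R4 -> on_hand[A=32 B=8 C=54 D=22] avail[A=32 B=8 C=54 D=22] open={}
Step 13: reserve R7 C 4 -> on_hand[A=32 B=8 C=54 D=22] avail[A=32 B=8 C=50 D=22] open={R7}
Step 14: reserve R8 D 5 -> on_hand[A=32 B=8 C=54 D=22] avail[A=32 B=8 C=50 D=17] open={R7,R8}
Step 15: commit R7 -> on_hand[A=32 B=8 C=50 D=22] avail[A=32 B=8 C=50 D=17] open={R8}
Step 16: commit R8 -> on_hand[A=32 B=8 C=50 D=17] avail[A=32 B=8 C=50 D=17] open={}
Step 17: reserve R9 B 6 -> on_hand[A=32 B=8 C=50 D=17] avail[A=32 B=2 C=50 D=17] open={R9}
Step 18: reserve R10 B 2 -> on_hand[A=32 B=8 C=50 D=17] avail[A=32 B=0 C=50 D=17] open={R10,R9}
Step 19: reserve R11 C 7 -> on_hand[A=32 B=8 C=50 D=17] avail[A=32 B=0 C=43 D=17] open={R10,R11,R9}
Step 20: reserve R12 C 1 -> on_hand[A=32 B=8 C=50 D=17] avail[A=32 B=0 C=42 D=17] open={R10,R11,R12,R9}
Step 21: reserve R13 A 7 -> on_hand[A=32 B=8 C=50 D=17] avail[A=25 B=0 C=42 D=17] open={R10,R11,R12,R13,R9}

Answer: A: 25
B: 0
C: 42
D: 17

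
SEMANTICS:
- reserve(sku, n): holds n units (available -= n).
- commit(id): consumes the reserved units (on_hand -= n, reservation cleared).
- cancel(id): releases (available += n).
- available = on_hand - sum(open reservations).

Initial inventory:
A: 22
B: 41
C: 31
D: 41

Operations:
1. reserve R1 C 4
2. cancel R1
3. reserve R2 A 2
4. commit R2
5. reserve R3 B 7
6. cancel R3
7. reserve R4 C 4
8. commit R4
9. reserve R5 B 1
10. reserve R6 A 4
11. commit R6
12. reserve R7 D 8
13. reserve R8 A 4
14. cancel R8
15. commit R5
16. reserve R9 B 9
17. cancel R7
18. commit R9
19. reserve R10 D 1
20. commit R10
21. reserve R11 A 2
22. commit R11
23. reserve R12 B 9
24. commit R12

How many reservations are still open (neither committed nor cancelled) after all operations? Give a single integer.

Step 1: reserve R1 C 4 -> on_hand[A=22 B=41 C=31 D=41] avail[A=22 B=41 C=27 D=41] open={R1}
Step 2: cancel R1 -> on_hand[A=22 B=41 C=31 D=41] avail[A=22 B=41 C=31 D=41] open={}
Step 3: reserve R2 A 2 -> on_hand[A=22 B=41 C=31 D=41] avail[A=20 B=41 C=31 D=41] open={R2}
Step 4: commit R2 -> on_hand[A=20 B=41 C=31 D=41] avail[A=20 B=41 C=31 D=41] open={}
Step 5: reserve R3 B 7 -> on_hand[A=20 B=41 C=31 D=41] avail[A=20 B=34 C=31 D=41] open={R3}
Step 6: cancel R3 -> on_hand[A=20 B=41 C=31 D=41] avail[A=20 B=41 C=31 D=41] open={}
Step 7: reserve R4 C 4 -> on_hand[A=20 B=41 C=31 D=41] avail[A=20 B=41 C=27 D=41] open={R4}
Step 8: commit R4 -> on_hand[A=20 B=41 C=27 D=41] avail[A=20 B=41 C=27 D=41] open={}
Step 9: reserve R5 B 1 -> on_hand[A=20 B=41 C=27 D=41] avail[A=20 B=40 C=27 D=41] open={R5}
Step 10: reserve R6 A 4 -> on_hand[A=20 B=41 C=27 D=41] avail[A=16 B=40 C=27 D=41] open={R5,R6}
Step 11: commit R6 -> on_hand[A=16 B=41 C=27 D=41] avail[A=16 B=40 C=27 D=41] open={R5}
Step 12: reserve R7 D 8 -> on_hand[A=16 B=41 C=27 D=41] avail[A=16 B=40 C=27 D=33] open={R5,R7}
Step 13: reserve R8 A 4 -> on_hand[A=16 B=41 C=27 D=41] avail[A=12 B=40 C=27 D=33] open={R5,R7,R8}
Step 14: cancel R8 -> on_hand[A=16 B=41 C=27 D=41] avail[A=16 B=40 C=27 D=33] open={R5,R7}
Step 15: commit R5 -> on_hand[A=16 B=40 C=27 D=41] avail[A=16 B=40 C=27 D=33] open={R7}
Step 16: reserve R9 B 9 -> on_hand[A=16 B=40 C=27 D=41] avail[A=16 B=31 C=27 D=33] open={R7,R9}
Step 17: cancel R7 -> on_hand[A=16 B=40 C=27 D=41] avail[A=16 B=31 C=27 D=41] open={R9}
Step 18: commit R9 -> on_hand[A=16 B=31 C=27 D=41] avail[A=16 B=31 C=27 D=41] open={}
Step 19: reserve R10 D 1 -> on_hand[A=16 B=31 C=27 D=41] avail[A=16 B=31 C=27 D=40] open={R10}
Step 20: commit R10 -> on_hand[A=16 B=31 C=27 D=40] avail[A=16 B=31 C=27 D=40] open={}
Step 21: reserve R11 A 2 -> on_hand[A=16 B=31 C=27 D=40] avail[A=14 B=31 C=27 D=40] open={R11}
Step 22: commit R11 -> on_hand[A=14 B=31 C=27 D=40] avail[A=14 B=31 C=27 D=40] open={}
Step 23: reserve R12 B 9 -> on_hand[A=14 B=31 C=27 D=40] avail[A=14 B=22 C=27 D=40] open={R12}
Step 24: commit R12 -> on_hand[A=14 B=22 C=27 D=40] avail[A=14 B=22 C=27 D=40] open={}
Open reservations: [] -> 0

Answer: 0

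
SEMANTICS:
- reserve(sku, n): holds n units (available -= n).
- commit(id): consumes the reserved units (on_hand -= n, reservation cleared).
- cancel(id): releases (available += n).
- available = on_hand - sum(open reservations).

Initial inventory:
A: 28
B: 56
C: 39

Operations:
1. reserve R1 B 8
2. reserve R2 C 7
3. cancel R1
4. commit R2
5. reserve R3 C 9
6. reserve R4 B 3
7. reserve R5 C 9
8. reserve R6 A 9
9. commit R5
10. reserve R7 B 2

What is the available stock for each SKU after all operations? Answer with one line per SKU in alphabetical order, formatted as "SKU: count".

Step 1: reserve R1 B 8 -> on_hand[A=28 B=56 C=39] avail[A=28 B=48 C=39] open={R1}
Step 2: reserve R2 C 7 -> on_hand[A=28 B=56 C=39] avail[A=28 B=48 C=32] open={R1,R2}
Step 3: cancel R1 -> on_hand[A=28 B=56 C=39] avail[A=28 B=56 C=32] open={R2}
Step 4: commit R2 -> on_hand[A=28 B=56 C=32] avail[A=28 B=56 C=32] open={}
Step 5: reserve R3 C 9 -> on_hand[A=28 B=56 C=32] avail[A=28 B=56 C=23] open={R3}
Step 6: reserve R4 B 3 -> on_hand[A=28 B=56 C=32] avail[A=28 B=53 C=23] open={R3,R4}
Step 7: reserve R5 C 9 -> on_hand[A=28 B=56 C=32] avail[A=28 B=53 C=14] open={R3,R4,R5}
Step 8: reserve R6 A 9 -> on_hand[A=28 B=56 C=32] avail[A=19 B=53 C=14] open={R3,R4,R5,R6}
Step 9: commit R5 -> on_hand[A=28 B=56 C=23] avail[A=19 B=53 C=14] open={R3,R4,R6}
Step 10: reserve R7 B 2 -> on_hand[A=28 B=56 C=23] avail[A=19 B=51 C=14] open={R3,R4,R6,R7}

Answer: A: 19
B: 51
C: 14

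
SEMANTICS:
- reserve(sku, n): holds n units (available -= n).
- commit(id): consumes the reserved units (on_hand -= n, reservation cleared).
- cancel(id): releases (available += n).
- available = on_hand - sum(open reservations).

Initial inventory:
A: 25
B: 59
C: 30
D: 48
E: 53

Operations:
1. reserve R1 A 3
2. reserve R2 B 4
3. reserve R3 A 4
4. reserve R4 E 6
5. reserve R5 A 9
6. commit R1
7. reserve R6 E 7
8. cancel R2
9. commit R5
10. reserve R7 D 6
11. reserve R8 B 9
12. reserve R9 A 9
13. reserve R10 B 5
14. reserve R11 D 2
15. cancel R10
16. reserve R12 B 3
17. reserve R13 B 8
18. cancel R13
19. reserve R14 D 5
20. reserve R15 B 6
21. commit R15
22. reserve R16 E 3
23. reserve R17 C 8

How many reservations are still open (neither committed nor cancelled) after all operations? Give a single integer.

Step 1: reserve R1 A 3 -> on_hand[A=25 B=59 C=30 D=48 E=53] avail[A=22 B=59 C=30 D=48 E=53] open={R1}
Step 2: reserve R2 B 4 -> on_hand[A=25 B=59 C=30 D=48 E=53] avail[A=22 B=55 C=30 D=48 E=53] open={R1,R2}
Step 3: reserve R3 A 4 -> on_hand[A=25 B=59 C=30 D=48 E=53] avail[A=18 B=55 C=30 D=48 E=53] open={R1,R2,R3}
Step 4: reserve R4 E 6 -> on_hand[A=25 B=59 C=30 D=48 E=53] avail[A=18 B=55 C=30 D=48 E=47] open={R1,R2,R3,R4}
Step 5: reserve R5 A 9 -> on_hand[A=25 B=59 C=30 D=48 E=53] avail[A=9 B=55 C=30 D=48 E=47] open={R1,R2,R3,R4,R5}
Step 6: commit R1 -> on_hand[A=22 B=59 C=30 D=48 E=53] avail[A=9 B=55 C=30 D=48 E=47] open={R2,R3,R4,R5}
Step 7: reserve R6 E 7 -> on_hand[A=22 B=59 C=30 D=48 E=53] avail[A=9 B=55 C=30 D=48 E=40] open={R2,R3,R4,R5,R6}
Step 8: cancel R2 -> on_hand[A=22 B=59 C=30 D=48 E=53] avail[A=9 B=59 C=30 D=48 E=40] open={R3,R4,R5,R6}
Step 9: commit R5 -> on_hand[A=13 B=59 C=30 D=48 E=53] avail[A=9 B=59 C=30 D=48 E=40] open={R3,R4,R6}
Step 10: reserve R7 D 6 -> on_hand[A=13 B=59 C=30 D=48 E=53] avail[A=9 B=59 C=30 D=42 E=40] open={R3,R4,R6,R7}
Step 11: reserve R8 B 9 -> on_hand[A=13 B=59 C=30 D=48 E=53] avail[A=9 B=50 C=30 D=42 E=40] open={R3,R4,R6,R7,R8}
Step 12: reserve R9 A 9 -> on_hand[A=13 B=59 C=30 D=48 E=53] avail[A=0 B=50 C=30 D=42 E=40] open={R3,R4,R6,R7,R8,R9}
Step 13: reserve R10 B 5 -> on_hand[A=13 B=59 C=30 D=48 E=53] avail[A=0 B=45 C=30 D=42 E=40] open={R10,R3,R4,R6,R7,R8,R9}
Step 14: reserve R11 D 2 -> on_hand[A=13 B=59 C=30 D=48 E=53] avail[A=0 B=45 C=30 D=40 E=40] open={R10,R11,R3,R4,R6,R7,R8,R9}
Step 15: cancel R10 -> on_hand[A=13 B=59 C=30 D=48 E=53] avail[A=0 B=50 C=30 D=40 E=40] open={R11,R3,R4,R6,R7,R8,R9}
Step 16: reserve R12 B 3 -> on_hand[A=13 B=59 C=30 D=48 E=53] avail[A=0 B=47 C=30 D=40 E=40] open={R11,R12,R3,R4,R6,R7,R8,R9}
Step 17: reserve R13 B 8 -> on_hand[A=13 B=59 C=30 D=48 E=53] avail[A=0 B=39 C=30 D=40 E=40] open={R11,R12,R13,R3,R4,R6,R7,R8,R9}
Step 18: cancel R13 -> on_hand[A=13 B=59 C=30 D=48 E=53] avail[A=0 B=47 C=30 D=40 E=40] open={R11,R12,R3,R4,R6,R7,R8,R9}
Step 19: reserve R14 D 5 -> on_hand[A=13 B=59 C=30 D=48 E=53] avail[A=0 B=47 C=30 D=35 E=40] open={R11,R12,R14,R3,R4,R6,R7,R8,R9}
Step 20: reserve R15 B 6 -> on_hand[A=13 B=59 C=30 D=48 E=53] avail[A=0 B=41 C=30 D=35 E=40] open={R11,R12,R14,R15,R3,R4,R6,R7,R8,R9}
Step 21: commit R15 -> on_hand[A=13 B=53 C=30 D=48 E=53] avail[A=0 B=41 C=30 D=35 E=40] open={R11,R12,R14,R3,R4,R6,R7,R8,R9}
Step 22: reserve R16 E 3 -> on_hand[A=13 B=53 C=30 D=48 E=53] avail[A=0 B=41 C=30 D=35 E=37] open={R11,R12,R14,R16,R3,R4,R6,R7,R8,R9}
Step 23: reserve R17 C 8 -> on_hand[A=13 B=53 C=30 D=48 E=53] avail[A=0 B=41 C=22 D=35 E=37] open={R11,R12,R14,R16,R17,R3,R4,R6,R7,R8,R9}
Open reservations: ['R11', 'R12', 'R14', 'R16', 'R17', 'R3', 'R4', 'R6', 'R7', 'R8', 'R9'] -> 11

Answer: 11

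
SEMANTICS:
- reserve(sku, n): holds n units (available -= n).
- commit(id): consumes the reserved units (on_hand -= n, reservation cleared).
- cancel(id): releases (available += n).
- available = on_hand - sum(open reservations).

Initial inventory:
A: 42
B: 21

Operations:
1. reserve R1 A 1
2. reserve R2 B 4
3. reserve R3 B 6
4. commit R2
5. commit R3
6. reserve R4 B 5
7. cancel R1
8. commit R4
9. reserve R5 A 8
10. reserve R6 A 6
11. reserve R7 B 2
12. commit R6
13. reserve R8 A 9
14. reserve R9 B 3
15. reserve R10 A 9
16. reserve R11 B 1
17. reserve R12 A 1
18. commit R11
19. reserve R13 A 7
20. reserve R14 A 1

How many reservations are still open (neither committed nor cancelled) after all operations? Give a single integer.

Step 1: reserve R1 A 1 -> on_hand[A=42 B=21] avail[A=41 B=21] open={R1}
Step 2: reserve R2 B 4 -> on_hand[A=42 B=21] avail[A=41 B=17] open={R1,R2}
Step 3: reserve R3 B 6 -> on_hand[A=42 B=21] avail[A=41 B=11] open={R1,R2,R3}
Step 4: commit R2 -> on_hand[A=42 B=17] avail[A=41 B=11] open={R1,R3}
Step 5: commit R3 -> on_hand[A=42 B=11] avail[A=41 B=11] open={R1}
Step 6: reserve R4 B 5 -> on_hand[A=42 B=11] avail[A=41 B=6] open={R1,R4}
Step 7: cancel R1 -> on_hand[A=42 B=11] avail[A=42 B=6] open={R4}
Step 8: commit R4 -> on_hand[A=42 B=6] avail[A=42 B=6] open={}
Step 9: reserve R5 A 8 -> on_hand[A=42 B=6] avail[A=34 B=6] open={R5}
Step 10: reserve R6 A 6 -> on_hand[A=42 B=6] avail[A=28 B=6] open={R5,R6}
Step 11: reserve R7 B 2 -> on_hand[A=42 B=6] avail[A=28 B=4] open={R5,R6,R7}
Step 12: commit R6 -> on_hand[A=36 B=6] avail[A=28 B=4] open={R5,R7}
Step 13: reserve R8 A 9 -> on_hand[A=36 B=6] avail[A=19 B=4] open={R5,R7,R8}
Step 14: reserve R9 B 3 -> on_hand[A=36 B=6] avail[A=19 B=1] open={R5,R7,R8,R9}
Step 15: reserve R10 A 9 -> on_hand[A=36 B=6] avail[A=10 B=1] open={R10,R5,R7,R8,R9}
Step 16: reserve R11 B 1 -> on_hand[A=36 B=6] avail[A=10 B=0] open={R10,R11,R5,R7,R8,R9}
Step 17: reserve R12 A 1 -> on_hand[A=36 B=6] avail[A=9 B=0] open={R10,R11,R12,R5,R7,R8,R9}
Step 18: commit R11 -> on_hand[A=36 B=5] avail[A=9 B=0] open={R10,R12,R5,R7,R8,R9}
Step 19: reserve R13 A 7 -> on_hand[A=36 B=5] avail[A=2 B=0] open={R10,R12,R13,R5,R7,R8,R9}
Step 20: reserve R14 A 1 -> on_hand[A=36 B=5] avail[A=1 B=0] open={R10,R12,R13,R14,R5,R7,R8,R9}
Open reservations: ['R10', 'R12', 'R13', 'R14', 'R5', 'R7', 'R8', 'R9'] -> 8

Answer: 8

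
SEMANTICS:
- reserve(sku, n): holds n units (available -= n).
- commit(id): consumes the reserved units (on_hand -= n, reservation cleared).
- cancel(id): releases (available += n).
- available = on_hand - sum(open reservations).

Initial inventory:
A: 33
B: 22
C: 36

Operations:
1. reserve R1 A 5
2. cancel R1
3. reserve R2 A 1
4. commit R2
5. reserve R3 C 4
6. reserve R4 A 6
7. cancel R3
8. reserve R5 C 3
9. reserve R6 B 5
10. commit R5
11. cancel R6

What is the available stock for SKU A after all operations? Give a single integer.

Answer: 26

Derivation:
Step 1: reserve R1 A 5 -> on_hand[A=33 B=22 C=36] avail[A=28 B=22 C=36] open={R1}
Step 2: cancel R1 -> on_hand[A=33 B=22 C=36] avail[A=33 B=22 C=36] open={}
Step 3: reserve R2 A 1 -> on_hand[A=33 B=22 C=36] avail[A=32 B=22 C=36] open={R2}
Step 4: commit R2 -> on_hand[A=32 B=22 C=36] avail[A=32 B=22 C=36] open={}
Step 5: reserve R3 C 4 -> on_hand[A=32 B=22 C=36] avail[A=32 B=22 C=32] open={R3}
Step 6: reserve R4 A 6 -> on_hand[A=32 B=22 C=36] avail[A=26 B=22 C=32] open={R3,R4}
Step 7: cancel R3 -> on_hand[A=32 B=22 C=36] avail[A=26 B=22 C=36] open={R4}
Step 8: reserve R5 C 3 -> on_hand[A=32 B=22 C=36] avail[A=26 B=22 C=33] open={R4,R5}
Step 9: reserve R6 B 5 -> on_hand[A=32 B=22 C=36] avail[A=26 B=17 C=33] open={R4,R5,R6}
Step 10: commit R5 -> on_hand[A=32 B=22 C=33] avail[A=26 B=17 C=33] open={R4,R6}
Step 11: cancel R6 -> on_hand[A=32 B=22 C=33] avail[A=26 B=22 C=33] open={R4}
Final available[A] = 26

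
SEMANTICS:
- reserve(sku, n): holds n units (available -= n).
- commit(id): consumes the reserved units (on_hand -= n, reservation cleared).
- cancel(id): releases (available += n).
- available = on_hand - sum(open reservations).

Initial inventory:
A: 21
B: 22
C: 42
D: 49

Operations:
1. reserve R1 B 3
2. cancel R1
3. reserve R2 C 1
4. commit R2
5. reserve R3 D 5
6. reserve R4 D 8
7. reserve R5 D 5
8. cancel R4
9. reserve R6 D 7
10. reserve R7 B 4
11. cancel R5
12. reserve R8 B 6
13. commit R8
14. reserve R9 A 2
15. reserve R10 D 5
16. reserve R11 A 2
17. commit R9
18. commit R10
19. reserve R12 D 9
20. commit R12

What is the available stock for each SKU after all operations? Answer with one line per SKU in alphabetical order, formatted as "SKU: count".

Step 1: reserve R1 B 3 -> on_hand[A=21 B=22 C=42 D=49] avail[A=21 B=19 C=42 D=49] open={R1}
Step 2: cancel R1 -> on_hand[A=21 B=22 C=42 D=49] avail[A=21 B=22 C=42 D=49] open={}
Step 3: reserve R2 C 1 -> on_hand[A=21 B=22 C=42 D=49] avail[A=21 B=22 C=41 D=49] open={R2}
Step 4: commit R2 -> on_hand[A=21 B=22 C=41 D=49] avail[A=21 B=22 C=41 D=49] open={}
Step 5: reserve R3 D 5 -> on_hand[A=21 B=22 C=41 D=49] avail[A=21 B=22 C=41 D=44] open={R3}
Step 6: reserve R4 D 8 -> on_hand[A=21 B=22 C=41 D=49] avail[A=21 B=22 C=41 D=36] open={R3,R4}
Step 7: reserve R5 D 5 -> on_hand[A=21 B=22 C=41 D=49] avail[A=21 B=22 C=41 D=31] open={R3,R4,R5}
Step 8: cancel R4 -> on_hand[A=21 B=22 C=41 D=49] avail[A=21 B=22 C=41 D=39] open={R3,R5}
Step 9: reserve R6 D 7 -> on_hand[A=21 B=22 C=41 D=49] avail[A=21 B=22 C=41 D=32] open={R3,R5,R6}
Step 10: reserve R7 B 4 -> on_hand[A=21 B=22 C=41 D=49] avail[A=21 B=18 C=41 D=32] open={R3,R5,R6,R7}
Step 11: cancel R5 -> on_hand[A=21 B=22 C=41 D=49] avail[A=21 B=18 C=41 D=37] open={R3,R6,R7}
Step 12: reserve R8 B 6 -> on_hand[A=21 B=22 C=41 D=49] avail[A=21 B=12 C=41 D=37] open={R3,R6,R7,R8}
Step 13: commit R8 -> on_hand[A=21 B=16 C=41 D=49] avail[A=21 B=12 C=41 D=37] open={R3,R6,R7}
Step 14: reserve R9 A 2 -> on_hand[A=21 B=16 C=41 D=49] avail[A=19 B=12 C=41 D=37] open={R3,R6,R7,R9}
Step 15: reserve R10 D 5 -> on_hand[A=21 B=16 C=41 D=49] avail[A=19 B=12 C=41 D=32] open={R10,R3,R6,R7,R9}
Step 16: reserve R11 A 2 -> on_hand[A=21 B=16 C=41 D=49] avail[A=17 B=12 C=41 D=32] open={R10,R11,R3,R6,R7,R9}
Step 17: commit R9 -> on_hand[A=19 B=16 C=41 D=49] avail[A=17 B=12 C=41 D=32] open={R10,R11,R3,R6,R7}
Step 18: commit R10 -> on_hand[A=19 B=16 C=41 D=44] avail[A=17 B=12 C=41 D=32] open={R11,R3,R6,R7}
Step 19: reserve R12 D 9 -> on_hand[A=19 B=16 C=41 D=44] avail[A=17 B=12 C=41 D=23] open={R11,R12,R3,R6,R7}
Step 20: commit R12 -> on_hand[A=19 B=16 C=41 D=35] avail[A=17 B=12 C=41 D=23] open={R11,R3,R6,R7}

Answer: A: 17
B: 12
C: 41
D: 23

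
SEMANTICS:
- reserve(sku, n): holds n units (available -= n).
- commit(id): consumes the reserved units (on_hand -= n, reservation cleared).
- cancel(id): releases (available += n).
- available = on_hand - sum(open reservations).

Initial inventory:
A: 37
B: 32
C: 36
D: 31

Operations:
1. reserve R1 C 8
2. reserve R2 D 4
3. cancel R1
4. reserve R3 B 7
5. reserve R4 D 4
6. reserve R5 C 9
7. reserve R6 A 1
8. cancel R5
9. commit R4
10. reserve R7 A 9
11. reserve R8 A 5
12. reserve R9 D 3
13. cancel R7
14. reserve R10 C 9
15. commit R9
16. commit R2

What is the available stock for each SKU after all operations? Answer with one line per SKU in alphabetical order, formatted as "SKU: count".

Answer: A: 31
B: 25
C: 27
D: 20

Derivation:
Step 1: reserve R1 C 8 -> on_hand[A=37 B=32 C=36 D=31] avail[A=37 B=32 C=28 D=31] open={R1}
Step 2: reserve R2 D 4 -> on_hand[A=37 B=32 C=36 D=31] avail[A=37 B=32 C=28 D=27] open={R1,R2}
Step 3: cancel R1 -> on_hand[A=37 B=32 C=36 D=31] avail[A=37 B=32 C=36 D=27] open={R2}
Step 4: reserve R3 B 7 -> on_hand[A=37 B=32 C=36 D=31] avail[A=37 B=25 C=36 D=27] open={R2,R3}
Step 5: reserve R4 D 4 -> on_hand[A=37 B=32 C=36 D=31] avail[A=37 B=25 C=36 D=23] open={R2,R3,R4}
Step 6: reserve R5 C 9 -> on_hand[A=37 B=32 C=36 D=31] avail[A=37 B=25 C=27 D=23] open={R2,R3,R4,R5}
Step 7: reserve R6 A 1 -> on_hand[A=37 B=32 C=36 D=31] avail[A=36 B=25 C=27 D=23] open={R2,R3,R4,R5,R6}
Step 8: cancel R5 -> on_hand[A=37 B=32 C=36 D=31] avail[A=36 B=25 C=36 D=23] open={R2,R3,R4,R6}
Step 9: commit R4 -> on_hand[A=37 B=32 C=36 D=27] avail[A=36 B=25 C=36 D=23] open={R2,R3,R6}
Step 10: reserve R7 A 9 -> on_hand[A=37 B=32 C=36 D=27] avail[A=27 B=25 C=36 D=23] open={R2,R3,R6,R7}
Step 11: reserve R8 A 5 -> on_hand[A=37 B=32 C=36 D=27] avail[A=22 B=25 C=36 D=23] open={R2,R3,R6,R7,R8}
Step 12: reserve R9 D 3 -> on_hand[A=37 B=32 C=36 D=27] avail[A=22 B=25 C=36 D=20] open={R2,R3,R6,R7,R8,R9}
Step 13: cancel R7 -> on_hand[A=37 B=32 C=36 D=27] avail[A=31 B=25 C=36 D=20] open={R2,R3,R6,R8,R9}
Step 14: reserve R10 C 9 -> on_hand[A=37 B=32 C=36 D=27] avail[A=31 B=25 C=27 D=20] open={R10,R2,R3,R6,R8,R9}
Step 15: commit R9 -> on_hand[A=37 B=32 C=36 D=24] avail[A=31 B=25 C=27 D=20] open={R10,R2,R3,R6,R8}
Step 16: commit R2 -> on_hand[A=37 B=32 C=36 D=20] avail[A=31 B=25 C=27 D=20] open={R10,R3,R6,R8}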